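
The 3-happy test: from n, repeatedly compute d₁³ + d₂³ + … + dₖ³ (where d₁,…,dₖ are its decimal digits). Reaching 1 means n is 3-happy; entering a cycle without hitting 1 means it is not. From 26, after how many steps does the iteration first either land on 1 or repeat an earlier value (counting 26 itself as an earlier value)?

26 → 224
224 → 80
80 → 512
512 → 134
134 → 92
92 → 737
737 → 713
713 → 371
371 → 371  — 371 repeats.
That took 9 steps.

9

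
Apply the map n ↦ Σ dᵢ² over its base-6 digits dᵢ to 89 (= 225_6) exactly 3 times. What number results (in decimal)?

89 = (2,2,5)_6 → 33
33 = (5,3)_6 → 34
34 = (5,4)_6 → 41

41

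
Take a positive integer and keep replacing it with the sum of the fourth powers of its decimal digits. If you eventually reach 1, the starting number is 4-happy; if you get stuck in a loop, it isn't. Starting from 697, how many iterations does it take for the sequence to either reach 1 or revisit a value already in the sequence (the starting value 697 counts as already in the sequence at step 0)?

697 → 10258
10258 → 4738
4738 → 6834
6834 → 5729
5729 → 9603
9603 → 7938
7938 → 13139
13139 → 6725
6725 → 4338
4338 → 4514
4514 → 1138
1138 → 4179
4179 → 9219
9219 → 13139  — 13139 repeats.
That took 14 steps.

14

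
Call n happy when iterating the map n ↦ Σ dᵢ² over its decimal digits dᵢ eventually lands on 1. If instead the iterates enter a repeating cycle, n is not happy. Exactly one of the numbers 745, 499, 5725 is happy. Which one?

745: 745 → 90 → 81 → 65 → 61 → 37 → 58 → 89 → 145 → 42 → 20 → 4 → 16 → 37  — repeats 37 (not happy)
499: 499 → 178 → 114 → 18 → 65 → 61 → 37 → 58 → 89 → 145 → 42 → 20 → 4 → 16 → 37  — repeats 37 (not happy)
5725: 5725 → 103 → 10 → 1  — reaches 1 (happy)

5725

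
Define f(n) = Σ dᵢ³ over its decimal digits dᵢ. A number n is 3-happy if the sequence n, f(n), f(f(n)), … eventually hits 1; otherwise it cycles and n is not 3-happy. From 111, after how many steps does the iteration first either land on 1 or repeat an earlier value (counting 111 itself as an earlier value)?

111 → 1³ + 1³ + 1³ = 3
3 → 3³ = 27
27 → 2³ + 7³ = 351
351 → 3³ + 5³ + 1³ = 153
153 → 1³ + 5³ + 3³ = 153  — 153 repeats.
That took 5 steps.

5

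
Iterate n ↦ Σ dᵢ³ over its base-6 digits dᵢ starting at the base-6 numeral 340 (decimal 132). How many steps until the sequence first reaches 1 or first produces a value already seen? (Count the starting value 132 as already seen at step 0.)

3

132 = (3,4,0)_6 → 3³ + 4³ + 0³ = 91
91 = (2,3,1)_6 → 2³ + 3³ + 1³ = 36
36 = (1,0,0)_6 → 1³ + 0³ + 0³ = 1  — reached 1.
That took 3 steps.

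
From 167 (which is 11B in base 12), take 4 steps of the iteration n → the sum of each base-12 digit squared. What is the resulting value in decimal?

167 = (1,1,11)_12 → 1² + 1² + 11² = 123
123 = (10,3)_12 → 10² + 3² = 109
109 = (9,1)_12 → 9² + 1² = 82
82 = (6,10)_12 → 6² + 10² = 136

136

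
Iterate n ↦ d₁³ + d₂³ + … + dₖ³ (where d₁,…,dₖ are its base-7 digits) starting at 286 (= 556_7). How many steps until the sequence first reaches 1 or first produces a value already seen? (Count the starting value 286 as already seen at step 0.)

4

286 = (5,5,6)_7 → 5³ + 5³ + 6³ = 125 + 125 + 216 = 466
466 = (1,2,3,4)_7 → 1³ + 2³ + 3³ + 4³ = 1 + 8 + 27 + 64 = 100
100 = (2,0,2)_7 → 2³ + 0³ + 2³ = 8 + 0 + 8 = 16
16 = (2,2)_7 → 2³ + 2³ = 8 + 8 = 16  — 16 repeats.
That took 4 steps.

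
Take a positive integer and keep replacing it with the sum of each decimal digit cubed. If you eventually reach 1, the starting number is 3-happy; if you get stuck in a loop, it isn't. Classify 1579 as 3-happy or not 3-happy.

3-happy

1579 → 1³ + 5³ + 7³ + 9³ = 1198
1198 → 1³ + 1³ + 9³ + 8³ = 1243
1243 → 1³ + 2³ + 4³ + 3³ = 100
100 → 1³ + 0³ + 0³ = 1  — reached 1.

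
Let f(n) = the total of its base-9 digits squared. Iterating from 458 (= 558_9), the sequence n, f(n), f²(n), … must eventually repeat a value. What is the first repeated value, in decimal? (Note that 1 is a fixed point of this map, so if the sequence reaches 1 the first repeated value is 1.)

68

458 = (5,5,8)_9 → 5² + 5² + 8² = 25 + 25 + 64 = 114
114 = (1,3,6)_9 → 1² + 3² + 6² = 1 + 9 + 36 = 46
46 = (5,1)_9 → 5² + 1² = 25 + 1 = 26
26 = (2,8)_9 → 2² + 8² = 4 + 64 = 68
68 = (7,5)_9 → 7² + 5² = 49 + 25 = 74
74 = (8,2)_9 → 8² + 2² = 64 + 4 = 68  — 68 already appeared earlier.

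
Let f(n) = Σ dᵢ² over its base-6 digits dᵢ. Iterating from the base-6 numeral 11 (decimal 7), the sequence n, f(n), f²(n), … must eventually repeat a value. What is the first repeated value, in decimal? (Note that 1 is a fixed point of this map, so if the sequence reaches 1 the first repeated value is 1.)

7 = (1,1)_6 → 1² + 1² = 1 + 1 = 2
2 = (2)_6 → 2² = 4
4 = (4)_6 → 4² = 16
16 = (2,4)_6 → 2² + 4² = 4 + 16 = 20
20 = (3,2)_6 → 3² + 2² = 9 + 4 = 13
13 = (2,1)_6 → 2² + 1² = 4 + 1 = 5
5 = (5)_6 → 5² = 25
25 = (4,1)_6 → 4² + 1² = 16 + 1 = 17
17 = (2,5)_6 → 2² + 5² = 4 + 25 = 29
29 = (4,5)_6 → 4² + 5² = 16 + 25 = 41
41 = (1,0,5)_6 → 1² + 0² + 5² = 1 + 0 + 25 = 26
26 = (4,2)_6 → 4² + 2² = 16 + 4 = 20  — 20 already appeared earlier.

20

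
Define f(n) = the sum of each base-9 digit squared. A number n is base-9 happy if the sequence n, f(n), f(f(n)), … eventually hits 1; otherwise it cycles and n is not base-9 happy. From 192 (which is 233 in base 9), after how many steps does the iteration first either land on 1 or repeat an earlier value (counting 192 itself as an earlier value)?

192 = (2,3,3)_9 → 2² + 3² + 3² = 4 + 9 + 9 = 22
22 = (2,4)_9 → 2² + 4² = 4 + 16 = 20
20 = (2,2)_9 → 2² + 2² = 4 + 4 = 8
8 = (8)_9 → 8² = 64
64 = (7,1)_9 → 7² + 1² = 49 + 1 = 50
50 = (5,5)_9 → 5² + 5² = 25 + 25 = 50  — 50 repeats.
That took 6 steps.

6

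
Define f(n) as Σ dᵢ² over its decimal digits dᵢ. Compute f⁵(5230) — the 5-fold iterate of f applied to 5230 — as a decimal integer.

5230 → 5² + 2² + 3² + 0² = 38
38 → 3² + 8² = 73
73 → 7² + 3² = 58
58 → 5² + 8² = 89
89 → 8² + 9² = 145

145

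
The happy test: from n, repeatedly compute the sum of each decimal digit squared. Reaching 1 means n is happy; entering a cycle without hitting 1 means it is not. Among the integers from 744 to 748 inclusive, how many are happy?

1

744: 744 → 81 → 65 → 61 → 37 → 58 → 89 → 145 → 42 → 20 → 4 → 16 → 37  (repeats 37)
745: 745 → 90 → 81 → 65 → 61 → 37 → 58 → 89 → 145 → 42 → 20 → 4 → 16 → 37  (repeats 37)
746: 746 → 101 → 2 → 4 → 16 → 37 → 58 → 89 → 145 → 42 → 20 → 4  (repeats 4)
747: 747 → 114 → 18 → 65 → 61 → 37 → 58 → 89 → 145 → 42 → 20 → 4 → 16 → 37  (repeats 37)
748: 748 → 129 → 86 → 100 → 1  (reaches 1)
happy: 748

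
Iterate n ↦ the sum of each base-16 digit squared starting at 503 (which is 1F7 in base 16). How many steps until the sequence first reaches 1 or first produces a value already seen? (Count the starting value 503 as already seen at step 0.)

9

503 = (1,15,7)_16 → 1² + 15² + 7² = 275
275 = (1,1,3)_16 → 1² + 1² + 3² = 11
11 = (11)_16 → 11² = 121
121 = (7,9)_16 → 7² + 9² = 130
130 = (8,2)_16 → 8² + 2² = 68
68 = (4,4)_16 → 4² + 4² = 32
32 = (2,0)_16 → 2² + 0² = 4
4 = (4)_16 → 4² = 16
16 = (1,0)_16 → 1² + 0² = 1  — reached 1.
That took 9 steps.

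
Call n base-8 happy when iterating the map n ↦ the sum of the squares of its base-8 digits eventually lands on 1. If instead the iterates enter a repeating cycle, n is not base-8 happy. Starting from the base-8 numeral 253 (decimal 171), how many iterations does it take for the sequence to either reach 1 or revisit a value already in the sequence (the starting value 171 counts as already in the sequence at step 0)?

171 = (2,5,3)_8 → 2² + 5² + 3² = 38
38 = (4,6)_8 → 4² + 6² = 52
52 = (6,4)_8 → 6² + 4² = 52  — 52 repeats.
That took 3 steps.

3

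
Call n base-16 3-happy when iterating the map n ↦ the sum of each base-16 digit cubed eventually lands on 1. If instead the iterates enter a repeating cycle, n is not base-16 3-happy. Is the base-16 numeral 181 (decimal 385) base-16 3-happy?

base-16 3-happy

385 = (1,8,1)_16 → 1³ + 8³ + 1³ = 514
514 = (2,0,2)_16 → 2³ + 0³ + 2³ = 16
16 = (1,0)_16 → 1³ + 0³ = 1  — reached 1.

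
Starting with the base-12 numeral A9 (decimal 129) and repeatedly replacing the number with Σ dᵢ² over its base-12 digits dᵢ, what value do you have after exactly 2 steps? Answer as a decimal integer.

11

129 = (10,9)_12 → 10² + 9² = 100 + 81 = 181
181 = (1,3,1)_12 → 1² + 3² + 1² = 1 + 9 + 1 = 11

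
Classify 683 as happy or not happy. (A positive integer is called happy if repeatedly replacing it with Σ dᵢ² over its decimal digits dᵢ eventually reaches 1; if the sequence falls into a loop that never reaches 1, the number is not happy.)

683 → 6² + 8² + 3² = 36 + 64 + 9 = 109
109 → 1² + 0² + 9² = 1 + 0 + 81 = 82
82 → 8² + 2² = 64 + 4 = 68
68 → 6² + 8² = 36 + 64 = 100
100 → 1² + 0² + 0² = 1 + 0 + 0 = 1  — reached 1.

happy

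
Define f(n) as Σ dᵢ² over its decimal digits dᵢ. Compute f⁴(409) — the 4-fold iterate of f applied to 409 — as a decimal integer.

1

409 → 4² + 0² + 9² = 16 + 0 + 81 = 97
97 → 9² + 7² = 81 + 49 = 130
130 → 1² + 3² + 0² = 1 + 9 + 0 = 10
10 → 1² + 0² = 1 + 0 = 1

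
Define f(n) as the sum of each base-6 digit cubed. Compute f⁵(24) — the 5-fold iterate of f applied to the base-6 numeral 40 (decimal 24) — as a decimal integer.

1

24 = (4,0)_6 → 4³ + 0³ = 64 + 0 = 64
64 = (1,4,4)_6 → 1³ + 4³ + 4³ = 1 + 64 + 64 = 129
129 = (3,3,3)_6 → 3³ + 3³ + 3³ = 27 + 27 + 27 = 81
81 = (2,1,3)_6 → 2³ + 1³ + 3³ = 8 + 1 + 27 = 36
36 = (1,0,0)_6 → 1³ + 0³ + 0³ = 1 + 0 + 0 = 1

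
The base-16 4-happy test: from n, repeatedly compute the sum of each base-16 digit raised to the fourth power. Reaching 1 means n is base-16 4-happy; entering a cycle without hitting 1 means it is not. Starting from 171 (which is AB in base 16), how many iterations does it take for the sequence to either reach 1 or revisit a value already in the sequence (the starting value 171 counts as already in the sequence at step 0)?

171 = (10,11)_16 → 10⁴ + 11⁴ = 24641
24641 = (6,0,4,1)_16 → 6⁴ + 0⁴ + 4⁴ + 1⁴ = 1553
1553 = (6,1,1)_16 → 6⁴ + 1⁴ + 1⁴ = 1298
1298 = (5,1,2)_16 → 5⁴ + 1⁴ + 2⁴ = 642
642 = (2,8,2)_16 → 2⁴ + 8⁴ + 2⁴ = 4128
4128 = (1,0,2,0)_16 → 1⁴ + 0⁴ + 2⁴ + 0⁴ = 17
17 = (1,1)_16 → 1⁴ + 1⁴ = 2
2 = (2)_16 → 2⁴ = 16
16 = (1,0)_16 → 1⁴ + 0⁴ = 1  — reached 1.
That took 9 steps.

9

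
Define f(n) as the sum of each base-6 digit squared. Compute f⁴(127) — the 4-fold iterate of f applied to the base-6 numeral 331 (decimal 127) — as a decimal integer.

127 = (3,3,1)_6 → 3² + 3² + 1² = 19
19 = (3,1)_6 → 3² + 1² = 10
10 = (1,4)_6 → 1² + 4² = 17
17 = (2,5)_6 → 2² + 5² = 29

29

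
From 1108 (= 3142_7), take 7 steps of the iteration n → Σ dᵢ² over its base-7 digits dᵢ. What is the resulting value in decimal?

1108 = (3,1,4,2)_7 → 30
30 = (4,2)_7 → 20
20 = (2,6)_7 → 40
40 = (5,5)_7 → 50
50 = (1,0,1)_7 → 2
2 = (2)_7 → 4
4 = (4)_7 → 16

16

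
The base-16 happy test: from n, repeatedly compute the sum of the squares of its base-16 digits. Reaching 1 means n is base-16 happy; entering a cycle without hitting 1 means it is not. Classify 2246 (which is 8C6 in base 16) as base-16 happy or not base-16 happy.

2246 = (8,12,6)_16 → 8² + 12² + 6² = 64 + 144 + 36 = 244
244 = (15,4)_16 → 15² + 4² = 225 + 16 = 241
241 = (15,1)_16 → 15² + 1² = 225 + 1 = 226
226 = (14,2)_16 → 14² + 2² = 196 + 4 = 200
200 = (12,8)_16 → 12² + 8² = 144 + 64 = 208
208 = (13,0)_16 → 13² + 0² = 169 + 0 = 169
169 = (10,9)_16 → 10² + 9² = 100 + 81 = 181
181 = (11,5)_16 → 11² + 5² = 121 + 25 = 146
146 = (9,2)_16 → 9² + 2² = 81 + 4 = 85
85 = (5,5)_16 → 5² + 5² = 25 + 25 = 50
50 = (3,2)_16 → 3² + 2² = 9 + 4 = 13
13 = (13)_16 → 13² = 169  — 169 already seen; the sequence cycles without reaching 1.

not base-16 happy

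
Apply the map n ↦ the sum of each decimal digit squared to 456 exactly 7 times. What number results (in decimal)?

456 → 77
77 → 98
98 → 145
145 → 42
42 → 20
20 → 4
4 → 16

16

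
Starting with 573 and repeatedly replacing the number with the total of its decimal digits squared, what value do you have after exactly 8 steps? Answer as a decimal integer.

573 → 5² + 7² + 3² = 83
83 → 8² + 3² = 73
73 → 7² + 3² = 58
58 → 5² + 8² = 89
89 → 8² + 9² = 145
145 → 1² + 4² + 5² = 42
42 → 4² + 2² = 20
20 → 2² + 0² = 4

4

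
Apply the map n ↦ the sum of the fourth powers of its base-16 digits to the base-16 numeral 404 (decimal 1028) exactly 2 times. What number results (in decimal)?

1028 = (4,0,4)_16 → 4⁴ + 0⁴ + 4⁴ = 256 + 0 + 256 = 512
512 = (2,0,0)_16 → 2⁴ + 0⁴ + 0⁴ = 16 + 0 + 0 = 16

16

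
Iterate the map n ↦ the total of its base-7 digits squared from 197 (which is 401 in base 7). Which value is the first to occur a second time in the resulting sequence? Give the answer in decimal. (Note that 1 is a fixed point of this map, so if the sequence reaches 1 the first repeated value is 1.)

197 = (4,0,1)_7 → 4² + 0² + 1² = 16 + 0 + 1 = 17
17 = (2,3)_7 → 2² + 3² = 4 + 9 = 13
13 = (1,6)_7 → 1² + 6² = 1 + 36 = 37
37 = (5,2)_7 → 5² + 2² = 25 + 4 = 29
29 = (4,1)_7 → 4² + 1² = 16 + 1 = 17  — 17 already appeared earlier.

17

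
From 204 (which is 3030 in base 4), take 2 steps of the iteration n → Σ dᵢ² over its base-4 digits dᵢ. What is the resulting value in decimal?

204 = (3,0,3,0)_4 → 18
18 = (1,0,2)_4 → 5

5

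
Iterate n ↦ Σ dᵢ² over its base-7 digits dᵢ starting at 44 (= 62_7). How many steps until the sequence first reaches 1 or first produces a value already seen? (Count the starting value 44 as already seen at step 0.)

44 = (6,2)_7 → 6² + 2² = 40
40 = (5,5)_7 → 5² + 5² = 50
50 = (1,0,1)_7 → 1² + 0² + 1² = 2
2 = (2)_7 → 2² = 4
4 = (4)_7 → 4² = 16
16 = (2,2)_7 → 2² + 2² = 8
8 = (1,1)_7 → 1² + 1² = 2  — 2 repeats.
That took 7 steps.

7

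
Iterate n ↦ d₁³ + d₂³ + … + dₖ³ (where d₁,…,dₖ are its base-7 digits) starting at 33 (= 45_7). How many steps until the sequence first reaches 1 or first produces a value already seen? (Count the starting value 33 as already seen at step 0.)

33 = (4,5)_7 → 4³ + 5³ = 189
189 = (3,6,0)_7 → 3³ + 6³ + 0³ = 243
243 = (4,6,5)_7 → 4³ + 6³ + 5³ = 405
405 = (1,1,1,6)_7 → 1³ + 1³ + 1³ + 6³ = 219
219 = (4,3,2)_7 → 4³ + 3³ + 2³ = 99
99 = (2,0,1)_7 → 2³ + 0³ + 1³ = 9
9 = (1,2)_7 → 1³ + 2³ = 9  — 9 repeats.
That took 7 steps.

7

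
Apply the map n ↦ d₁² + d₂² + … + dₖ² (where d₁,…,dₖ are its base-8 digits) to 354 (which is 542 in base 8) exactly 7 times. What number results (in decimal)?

25

354 = (5,4,2)_8 → 45
45 = (5,5)_8 → 50
50 = (6,2)_8 → 40
40 = (5,0)_8 → 25
25 = (3,1)_8 → 10
10 = (1,2)_8 → 5
5 = (5)_8 → 25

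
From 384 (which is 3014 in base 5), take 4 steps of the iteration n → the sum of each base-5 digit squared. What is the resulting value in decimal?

384 = (3,0,1,4)_5 → 3² + 0² + 1² + 4² = 9 + 0 + 1 + 16 = 26
26 = (1,0,1)_5 → 1² + 0² + 1² = 1 + 0 + 1 = 2
2 = (2)_5 → 2² = 4
4 = (4)_5 → 4² = 16

16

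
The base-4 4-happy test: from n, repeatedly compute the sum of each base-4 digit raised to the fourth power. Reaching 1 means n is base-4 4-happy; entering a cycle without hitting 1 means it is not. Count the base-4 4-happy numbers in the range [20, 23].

20: 20 → 2 → 16 → 1  — base-4 4-happy
21: 21 → 3 → 81 → 3  — not base-4 4-happy
22: 22 → 18 → 17 → 2 → 16 → 1  — base-4 4-happy
23: 23 → 83 → 83  — not base-4 4-happy
base-4 4-happy: 20, 22

2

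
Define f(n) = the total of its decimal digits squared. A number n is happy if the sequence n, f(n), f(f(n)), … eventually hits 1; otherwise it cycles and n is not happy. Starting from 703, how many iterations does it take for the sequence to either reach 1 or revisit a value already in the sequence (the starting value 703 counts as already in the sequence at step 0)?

703 → 7² + 0² + 3² = 58
58 → 5² + 8² = 89
89 → 8² + 9² = 145
145 → 1² + 4² + 5² = 42
42 → 4² + 2² = 20
20 → 2² + 0² = 4
4 → 4² = 16
16 → 1² + 6² = 37
37 → 3² + 7² = 58  — 58 repeats.
That took 9 steps.

9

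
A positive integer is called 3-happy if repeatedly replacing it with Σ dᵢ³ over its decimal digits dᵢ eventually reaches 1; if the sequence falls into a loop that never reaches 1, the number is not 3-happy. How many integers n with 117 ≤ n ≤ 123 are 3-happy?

1

117: 117 → 345 → 216 → 225 → 141 → 66 → 432 → 99 → 1458 → 702 → 351 → 153 → 153  — not 3-happy
118: 118 → 514 → 190 → 730 → 370 → 370  — not 3-happy
119: 119 → 731 → 371 → 371  — not 3-happy
120: 120 → 9 → 729 → 1080 → 513 → 153 → 153  — not 3-happy
121: 121 → 10 → 1  — 3-happy
122: 122 → 17 → 344 → 155 → 251 → 134 → 92 → 737 → 713 → 371 → 371  — not 3-happy
123: 123 → 36 → 243 → 99 → 1458 → 702 → 351 → 153 → 153  — not 3-happy
3-happy: 121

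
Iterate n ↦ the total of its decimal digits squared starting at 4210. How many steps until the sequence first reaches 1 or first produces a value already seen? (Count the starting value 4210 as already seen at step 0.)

14

4210 → 4² + 2² + 1² + 0² = 21
21 → 2² + 1² = 5
5 → 5² = 25
25 → 2² + 5² = 29
29 → 2² + 9² = 85
85 → 8² + 5² = 89
89 → 8² + 9² = 145
145 → 1² + 4² + 5² = 42
42 → 4² + 2² = 20
20 → 2² + 0² = 4
4 → 4² = 16
16 → 1² + 6² = 37
37 → 3² + 7² = 58
58 → 5² + 8² = 89  — 89 repeats.
That took 14 steps.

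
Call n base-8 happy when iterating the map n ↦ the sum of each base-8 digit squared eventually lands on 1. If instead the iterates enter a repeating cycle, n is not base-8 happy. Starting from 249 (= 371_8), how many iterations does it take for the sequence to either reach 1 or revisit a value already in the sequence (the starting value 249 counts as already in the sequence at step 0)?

11

249 = (3,7,1)_8 → 3² + 7² + 1² = 9 + 49 + 1 = 59
59 = (7,3)_8 → 7² + 3² = 49 + 9 = 58
58 = (7,2)_8 → 7² + 2² = 49 + 4 = 53
53 = (6,5)_8 → 6² + 5² = 36 + 25 = 61
61 = (7,5)_8 → 7² + 5² = 49 + 25 = 74
74 = (1,1,2)_8 → 1² + 1² + 2² = 1 + 1 + 4 = 6
6 = (6)_8 → 6² = 36
36 = (4,4)_8 → 4² + 4² = 16 + 16 = 32
32 = (4,0)_8 → 4² + 0² = 16 + 0 = 16
16 = (2,0)_8 → 2² + 0² = 4 + 0 = 4
4 = (4)_8 → 4² = 16  — 16 repeats.
That took 11 steps.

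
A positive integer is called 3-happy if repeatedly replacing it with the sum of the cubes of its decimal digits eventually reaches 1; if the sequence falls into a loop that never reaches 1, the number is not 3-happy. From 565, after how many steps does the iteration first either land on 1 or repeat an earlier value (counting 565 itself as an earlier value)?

565 → 466
466 → 496
496 → 1009
1009 → 730
730 → 370
370 → 370  — 370 repeats.
That took 6 steps.

6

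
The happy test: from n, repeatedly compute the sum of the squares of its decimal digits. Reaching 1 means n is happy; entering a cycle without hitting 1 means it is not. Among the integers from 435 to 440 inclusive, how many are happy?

1

435: 435 → 50 → 25 → 29 → 85 → 89 → 145 → 42 → 20 → 4 → 16 → 37 → 58 → 89  — not happy
436: 436 → 61 → 37 → 58 → 89 → 145 → 42 → 20 → 4 → 16 → 37  — not happy
437: 437 → 74 → 65 → 61 → 37 → 58 → 89 → 145 → 42 → 20 → 4 → 16 → 37  — not happy
438: 438 → 89 → 145 → 42 → 20 → 4 → 16 → 37 → 58 → 89  — not happy
439: 439 → 106 → 37 → 58 → 89 → 145 → 42 → 20 → 4 → 16 → 37  — not happy
440: 440 → 32 → 13 → 10 → 1  — happy
happy: 440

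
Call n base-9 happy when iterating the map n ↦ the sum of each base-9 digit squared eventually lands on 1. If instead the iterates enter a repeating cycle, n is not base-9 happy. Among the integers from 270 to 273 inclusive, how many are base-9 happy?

1

270: 270 → 18 → 4 → 16 → 50 → 50  (repeats 50)
271: 271 → 19 → 5 → 25 → 53 → 89 → 65 → 53  (repeats 53)
272: 272 → 22 → 20 → 8 → 64 → 50 → 50  (repeats 50)
273: 273 → 27 → 9 → 1  (reaches 1)
base-9 happy: 273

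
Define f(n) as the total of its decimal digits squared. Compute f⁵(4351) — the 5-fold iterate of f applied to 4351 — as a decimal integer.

4351 → 4² + 3² + 5² + 1² = 16 + 9 + 25 + 1 = 51
51 → 5² + 1² = 25 + 1 = 26
26 → 2² + 6² = 4 + 36 = 40
40 → 4² + 0² = 16 + 0 = 16
16 → 1² + 6² = 1 + 36 = 37

37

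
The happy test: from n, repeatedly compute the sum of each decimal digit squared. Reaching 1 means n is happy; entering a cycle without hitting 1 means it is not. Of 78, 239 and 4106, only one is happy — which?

239

78: 78 → 113 → 11 → 2 → 4 → 16 → 37 → 58 → 89 → 145 → 42 → 20 → 4  — repeats 4 (not happy)
239: 239 → 94 → 97 → 130 → 10 → 1  — reaches 1 (happy)
4106: 4106 → 53 → 34 → 25 → 29 → 85 → 89 → 145 → 42 → 20 → 4 → 16 → 37 → 58 → 89  — repeats 89 (not happy)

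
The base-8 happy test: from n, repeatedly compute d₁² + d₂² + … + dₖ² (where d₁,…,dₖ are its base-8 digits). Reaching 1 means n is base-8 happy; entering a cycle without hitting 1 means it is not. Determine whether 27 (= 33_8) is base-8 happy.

base-8 happy

27 = (3,3)_8 → 3² + 3² = 9 + 9 = 18
18 = (2,2)_8 → 2² + 2² = 4 + 4 = 8
8 = (1,0)_8 → 1² + 0² = 1 + 0 = 1  — reached 1.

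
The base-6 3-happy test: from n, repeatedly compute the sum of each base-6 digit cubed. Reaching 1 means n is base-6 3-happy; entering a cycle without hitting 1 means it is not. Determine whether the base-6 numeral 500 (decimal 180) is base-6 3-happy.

180 = (5,0,0)_6 → 5³ + 0³ + 0³ = 125
125 = (3,2,5)_6 → 3³ + 2³ + 5³ = 160
160 = (4,2,4)_6 → 4³ + 2³ + 4³ = 136
136 = (3,4,4)_6 → 3³ + 4³ + 4³ = 155
155 = (4,1,5)_6 → 4³ + 1³ + 5³ = 190
190 = (5,1,4)_6 → 5³ + 1³ + 4³ = 190  — 190 already seen; the sequence cycles without reaching 1.

not base-6 3-happy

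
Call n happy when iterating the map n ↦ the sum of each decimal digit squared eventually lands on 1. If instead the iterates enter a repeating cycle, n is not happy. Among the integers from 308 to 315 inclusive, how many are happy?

2

308: 308 → 73 → 58 → 89 → 145 → 42 → 20 → 4 → 16 → 37 → 58  — not happy
309: 309 → 90 → 81 → 65 → 61 → 37 → 58 → 89 → 145 → 42 → 20 → 4 → 16 → 37  — not happy
310: 310 → 10 → 1  — happy
311: 311 → 11 → 2 → 4 → 16 → 37 → 58 → 89 → 145 → 42 → 20 → 4  — not happy
312: 312 → 14 → 17 → 50 → 25 → 29 → 85 → 89 → 145 → 42 → 20 → 4 → 16 → 37 → 58 → 89  — not happy
313: 313 → 19 → 82 → 68 → 100 → 1  — happy
314: 314 → 26 → 40 → 16 → 37 → 58 → 89 → 145 → 42 → 20 → 4 → 16  — not happy
315: 315 → 35 → 34 → 25 → 29 → 85 → 89 → 145 → 42 → 20 → 4 → 16 → 37 → 58 → 89  — not happy
happy: 310, 313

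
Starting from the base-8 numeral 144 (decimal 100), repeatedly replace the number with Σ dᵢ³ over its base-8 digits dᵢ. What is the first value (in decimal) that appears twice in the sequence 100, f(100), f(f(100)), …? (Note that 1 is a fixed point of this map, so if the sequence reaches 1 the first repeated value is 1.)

1

100 = (1,4,4)_8 → 1³ + 4³ + 4³ = 129
129 = (2,0,1)_8 → 2³ + 0³ + 1³ = 9
9 = (1,1)_8 → 1³ + 1³ = 2
2 = (2)_8 → 2³ = 8
8 = (1,0)_8 → 1³ + 0³ = 1  — reached the fixed point 1.
1 → 1, so 1 is the first repeated value.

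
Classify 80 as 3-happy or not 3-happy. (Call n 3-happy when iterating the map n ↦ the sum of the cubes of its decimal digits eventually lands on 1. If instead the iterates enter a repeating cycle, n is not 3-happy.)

not 3-happy

80 → 8³ + 0³ = 512 + 0 = 512
512 → 5³ + 1³ + 2³ = 125 + 1 + 8 = 134
134 → 1³ + 3³ + 4³ = 1 + 27 + 64 = 92
92 → 9³ + 2³ = 729 + 8 = 737
737 → 7³ + 3³ + 7³ = 343 + 27 + 343 = 713
713 → 7³ + 1³ + 3³ = 343 + 1 + 27 = 371
371 → 3³ + 7³ + 1³ = 27 + 343 + 1 = 371  — 371 already seen; the sequence cycles without reaching 1.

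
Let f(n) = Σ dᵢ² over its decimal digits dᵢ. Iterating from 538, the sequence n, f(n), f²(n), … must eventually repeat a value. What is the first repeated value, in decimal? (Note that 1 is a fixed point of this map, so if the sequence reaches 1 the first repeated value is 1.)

145

538 → 5² + 3² + 8² = 98
98 → 9² + 8² = 145
145 → 1² + 4² + 5² = 42
42 → 4² + 2² = 20
20 → 2² + 0² = 4
4 → 4² = 16
16 → 1² + 6² = 37
37 → 3² + 7² = 58
58 → 5² + 8² = 89
89 → 8² + 9² = 145  — 145 already appeared earlier.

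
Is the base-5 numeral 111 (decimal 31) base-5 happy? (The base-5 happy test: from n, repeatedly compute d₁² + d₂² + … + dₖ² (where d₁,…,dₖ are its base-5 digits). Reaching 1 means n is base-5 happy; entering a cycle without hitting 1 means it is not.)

31 = (1,1,1)_5 → 1² + 1² + 1² = 1 + 1 + 1 = 3
3 = (3)_5 → 3² = 9
9 = (1,4)_5 → 1² + 4² = 1 + 16 = 17
17 = (3,2)_5 → 3² + 2² = 9 + 4 = 13
13 = (2,3)_5 → 2² + 3² = 4 + 9 = 13  — 13 already seen; the sequence cycles without reaching 1.

not base-5 happy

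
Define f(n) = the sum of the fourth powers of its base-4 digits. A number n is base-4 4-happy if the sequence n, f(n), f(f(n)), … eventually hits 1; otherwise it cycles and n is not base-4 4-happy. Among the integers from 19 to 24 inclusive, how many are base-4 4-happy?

4

19: 19 → 82 → 18 → 17 → 2 → 16 → 1  (reaches 1)
20: 20 → 2 → 16 → 1  (reaches 1)
21: 21 → 3 → 81 → 3  (repeats 3)
22: 22 → 18 → 17 → 2 → 16 → 1  (reaches 1)
23: 23 → 83 → 83  (repeats 83)
24: 24 → 17 → 2 → 16 → 1  (reaches 1)
base-4 4-happy: 19, 20, 22, 24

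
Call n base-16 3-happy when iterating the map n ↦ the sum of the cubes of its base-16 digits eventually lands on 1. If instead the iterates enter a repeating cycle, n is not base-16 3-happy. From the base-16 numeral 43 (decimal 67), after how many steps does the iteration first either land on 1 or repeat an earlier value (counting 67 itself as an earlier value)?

3

67 = (4,3)_16 → 91
91 = (5,11)_16 → 1456
1456 = (5,11,0)_16 → 1456  — 1456 repeats.
That took 3 steps.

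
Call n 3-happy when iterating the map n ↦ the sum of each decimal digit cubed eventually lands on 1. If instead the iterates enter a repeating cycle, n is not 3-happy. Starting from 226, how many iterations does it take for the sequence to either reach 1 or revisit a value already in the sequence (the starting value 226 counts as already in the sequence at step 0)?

226 → 232
232 → 43
43 → 91
91 → 730
730 → 370
370 → 370  — 370 repeats.
That took 6 steps.

6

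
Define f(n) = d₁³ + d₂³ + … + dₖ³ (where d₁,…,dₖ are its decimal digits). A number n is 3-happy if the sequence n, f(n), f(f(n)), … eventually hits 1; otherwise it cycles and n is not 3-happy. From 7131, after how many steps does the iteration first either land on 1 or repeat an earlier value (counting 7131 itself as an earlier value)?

12

7131 → 7³ + 1³ + 3³ + 1³ = 343 + 1 + 27 + 1 = 372
372 → 3³ + 7³ + 2³ = 27 + 343 + 8 = 378
378 → 3³ + 7³ + 8³ = 27 + 343 + 512 = 882
882 → 8³ + 8³ + 2³ = 512 + 512 + 8 = 1032
1032 → 1³ + 0³ + 3³ + 2³ = 1 + 0 + 27 + 8 = 36
36 → 3³ + 6³ = 27 + 216 = 243
243 → 2³ + 4³ + 3³ = 8 + 64 + 27 = 99
99 → 9³ + 9³ = 729 + 729 = 1458
1458 → 1³ + 4³ + 5³ + 8³ = 1 + 64 + 125 + 512 = 702
702 → 7³ + 0³ + 2³ = 343 + 0 + 8 = 351
351 → 3³ + 5³ + 1³ = 27 + 125 + 1 = 153
153 → 1³ + 5³ + 3³ = 1 + 125 + 27 = 153  — 153 repeats.
That took 12 steps.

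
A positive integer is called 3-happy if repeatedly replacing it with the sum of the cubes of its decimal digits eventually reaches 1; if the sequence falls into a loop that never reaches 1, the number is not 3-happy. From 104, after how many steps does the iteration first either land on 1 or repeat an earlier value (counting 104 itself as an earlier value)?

104 → 1³ + 0³ + 4³ = 65
65 → 6³ + 5³ = 341
341 → 3³ + 4³ + 1³ = 92
92 → 9³ + 2³ = 737
737 → 7³ + 3³ + 7³ = 713
713 → 7³ + 1³ + 3³ = 371
371 → 3³ + 7³ + 1³ = 371  — 371 repeats.
That took 7 steps.

7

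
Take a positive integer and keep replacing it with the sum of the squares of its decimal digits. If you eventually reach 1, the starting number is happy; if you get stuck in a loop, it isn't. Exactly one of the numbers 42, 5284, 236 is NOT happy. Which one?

42

42: 42 → 20 → 4 → 16 → 37 → 58 → 89 → 145 → 42  — repeats 42 (not happy)
5284: 5284 → 109 → 82 → 68 → 100 → 1  — reaches 1 (happy)
236: 236 → 49 → 97 → 130 → 10 → 1  — reaches 1 (happy)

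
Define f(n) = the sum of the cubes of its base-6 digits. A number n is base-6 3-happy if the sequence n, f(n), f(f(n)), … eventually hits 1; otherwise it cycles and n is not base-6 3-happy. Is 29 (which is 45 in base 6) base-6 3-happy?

29 = (4,5)_6 → 189
189 = (5,1,3)_6 → 153
153 = (4,1,3)_6 → 92
92 = (2,3,2)_6 → 43
43 = (1,1,1)_6 → 3
3 = (3)_6 → 27
27 = (4,3)_6 → 91
91 = (2,3,1)_6 → 36
36 = (1,0,0)_6 → 1  — reached 1.

base-6 3-happy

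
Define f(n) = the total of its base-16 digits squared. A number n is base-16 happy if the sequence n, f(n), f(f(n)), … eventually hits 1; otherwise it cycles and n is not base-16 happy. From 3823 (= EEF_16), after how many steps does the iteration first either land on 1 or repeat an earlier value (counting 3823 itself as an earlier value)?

3823 = (14,14,15)_16 → 14² + 14² + 15² = 196 + 196 + 225 = 617
617 = (2,6,9)_16 → 2² + 6² + 9² = 4 + 36 + 81 = 121
121 = (7,9)_16 → 7² + 9² = 49 + 81 = 130
130 = (8,2)_16 → 8² + 2² = 64 + 4 = 68
68 = (4,4)_16 → 4² + 4² = 16 + 16 = 32
32 = (2,0)_16 → 2² + 0² = 4 + 0 = 4
4 = (4)_16 → 4² = 16
16 = (1,0)_16 → 1² + 0² = 1 + 0 = 1  — reached 1.
That took 8 steps.

8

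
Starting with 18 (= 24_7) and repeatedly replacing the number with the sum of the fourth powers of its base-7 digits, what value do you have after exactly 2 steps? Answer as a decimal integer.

2002

18 = (2,4)_7 → 272
272 = (5,3,6)_7 → 2002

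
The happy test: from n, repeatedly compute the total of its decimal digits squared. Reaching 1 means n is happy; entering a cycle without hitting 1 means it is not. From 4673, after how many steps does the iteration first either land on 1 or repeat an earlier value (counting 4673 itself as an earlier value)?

4673 → 110
110 → 2
2 → 4
4 → 16
16 → 37
37 → 58
58 → 89
89 → 145
145 → 42
42 → 20
20 → 4  — 4 repeats.
That took 11 steps.

11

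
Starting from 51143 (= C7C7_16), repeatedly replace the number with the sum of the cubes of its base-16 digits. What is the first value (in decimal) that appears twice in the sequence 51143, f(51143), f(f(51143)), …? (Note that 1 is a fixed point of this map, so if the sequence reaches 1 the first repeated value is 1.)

2729

51143 = (12,7,12,7)_16 → 4142
4142 = (1,0,2,14)_16 → 2753
2753 = (10,12,1)_16 → 2729
2729 = (10,10,9)_16 → 2729  — 2729 already appeared earlier.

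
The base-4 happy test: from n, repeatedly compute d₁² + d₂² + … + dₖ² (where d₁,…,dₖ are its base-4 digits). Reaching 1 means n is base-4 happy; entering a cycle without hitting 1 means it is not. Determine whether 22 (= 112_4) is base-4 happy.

base-4 happy

22 = (1,1,2)_4 → 1² + 1² + 2² = 6
6 = (1,2)_4 → 1² + 2² = 5
5 = (1,1)_4 → 1² + 1² = 2
2 = (2)_4 → 2² = 4
4 = (1,0)_4 → 1² + 0² = 1  — reached 1.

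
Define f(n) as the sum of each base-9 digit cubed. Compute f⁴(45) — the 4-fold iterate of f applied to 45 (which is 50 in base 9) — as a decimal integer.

45 = (5,0)_9 → 125
125 = (1,4,8)_9 → 577
577 = (7,1,1)_9 → 345
345 = (4,2,3)_9 → 99

99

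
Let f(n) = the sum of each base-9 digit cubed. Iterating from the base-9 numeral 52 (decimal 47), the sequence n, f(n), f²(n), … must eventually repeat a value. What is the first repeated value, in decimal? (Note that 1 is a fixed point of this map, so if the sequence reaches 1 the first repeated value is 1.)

47 = (5,2)_9 → 5³ + 2³ = 133
133 = (1,5,7)_9 → 1³ + 5³ + 7³ = 469
469 = (5,7,1)_9 → 5³ + 7³ + 1³ = 469  — 469 already appeared earlier.

469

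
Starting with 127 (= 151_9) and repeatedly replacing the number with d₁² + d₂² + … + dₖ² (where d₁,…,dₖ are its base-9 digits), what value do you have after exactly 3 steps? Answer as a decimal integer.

127 = (1,5,1)_9 → 27
27 = (3,0)_9 → 9
9 = (1,0)_9 → 1

1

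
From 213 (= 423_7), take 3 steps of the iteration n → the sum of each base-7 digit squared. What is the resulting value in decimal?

213 = (4,2,3)_7 → 4² + 2² + 3² = 29
29 = (4,1)_7 → 4² + 1² = 17
17 = (2,3)_7 → 2² + 3² = 13

13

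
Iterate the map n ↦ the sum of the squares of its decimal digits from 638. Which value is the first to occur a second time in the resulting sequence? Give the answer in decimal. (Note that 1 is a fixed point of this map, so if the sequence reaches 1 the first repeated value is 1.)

1

638 → 6² + 3² + 8² = 36 + 9 + 64 = 109
109 → 1² + 0² + 9² = 1 + 0 + 81 = 82
82 → 8² + 2² = 64 + 4 = 68
68 → 6² + 8² = 36 + 64 = 100
100 → 1² + 0² + 0² = 1 + 0 + 0 = 1  — reached the fixed point 1.
1 → 1, so 1 is the first repeated value.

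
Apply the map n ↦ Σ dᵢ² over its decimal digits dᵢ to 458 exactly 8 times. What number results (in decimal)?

145

458 → 4² + 5² + 8² = 16 + 25 + 64 = 105
105 → 1² + 0² + 5² = 1 + 0 + 25 = 26
26 → 2² + 6² = 4 + 36 = 40
40 → 4² + 0² = 16 + 0 = 16
16 → 1² + 6² = 1 + 36 = 37
37 → 3² + 7² = 9 + 49 = 58
58 → 5² + 8² = 25 + 64 = 89
89 → 8² + 9² = 64 + 81 = 145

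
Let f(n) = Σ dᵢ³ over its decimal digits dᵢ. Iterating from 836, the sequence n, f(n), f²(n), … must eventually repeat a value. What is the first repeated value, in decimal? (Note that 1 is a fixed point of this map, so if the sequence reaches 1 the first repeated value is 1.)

836 → 8³ + 3³ + 6³ = 755
755 → 7³ + 5³ + 5³ = 593
593 → 5³ + 9³ + 3³ = 881
881 → 8³ + 8³ + 1³ = 1025
1025 → 1³ + 0³ + 2³ + 5³ = 134
134 → 1³ + 3³ + 4³ = 92
92 → 9³ + 2³ = 737
737 → 7³ + 3³ + 7³ = 713
713 → 7³ + 1³ + 3³ = 371
371 → 3³ + 7³ + 1³ = 371  — 371 already appeared earlier.

371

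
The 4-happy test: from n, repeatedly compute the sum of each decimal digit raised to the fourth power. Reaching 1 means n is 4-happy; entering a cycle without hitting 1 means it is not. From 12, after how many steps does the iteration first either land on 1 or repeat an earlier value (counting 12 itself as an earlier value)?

5

12 → 1⁴ + 2⁴ = 17
17 → 1⁴ + 7⁴ = 2402
2402 → 2⁴ + 4⁴ + 0⁴ + 2⁴ = 288
288 → 2⁴ + 8⁴ + 8⁴ = 8208
8208 → 8⁴ + 2⁴ + 0⁴ + 8⁴ = 8208  — 8208 repeats.
That took 5 steps.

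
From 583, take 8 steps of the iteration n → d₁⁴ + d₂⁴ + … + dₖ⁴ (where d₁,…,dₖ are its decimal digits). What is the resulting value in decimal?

4338

583 → 5⁴ + 8⁴ + 3⁴ = 4802
4802 → 4⁴ + 8⁴ + 0⁴ + 2⁴ = 4368
4368 → 4⁴ + 3⁴ + 6⁴ + 8⁴ = 5729
5729 → 5⁴ + 7⁴ + 2⁴ + 9⁴ = 9603
9603 → 9⁴ + 6⁴ + 0⁴ + 3⁴ = 7938
7938 → 7⁴ + 9⁴ + 3⁴ + 8⁴ = 13139
13139 → 1⁴ + 3⁴ + 1⁴ + 3⁴ + 9⁴ = 6725
6725 → 6⁴ + 7⁴ + 2⁴ + 5⁴ = 4338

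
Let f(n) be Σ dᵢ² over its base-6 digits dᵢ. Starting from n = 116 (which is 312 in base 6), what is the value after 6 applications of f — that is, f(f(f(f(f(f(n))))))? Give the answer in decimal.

29

116 = (3,1,2)_6 → 3² + 1² + 2² = 9 + 1 + 4 = 14
14 = (2,2)_6 → 2² + 2² = 4 + 4 = 8
8 = (1,2)_6 → 1² + 2² = 1 + 4 = 5
5 = (5)_6 → 5² = 25
25 = (4,1)_6 → 4² + 1² = 16 + 1 = 17
17 = (2,5)_6 → 2² + 5² = 4 + 25 = 29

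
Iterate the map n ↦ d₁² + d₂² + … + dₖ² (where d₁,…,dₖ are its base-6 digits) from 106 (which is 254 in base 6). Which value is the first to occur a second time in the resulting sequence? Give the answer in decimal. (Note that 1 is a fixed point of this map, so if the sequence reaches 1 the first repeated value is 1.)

106 = (2,5,4)_6 → 2² + 5² + 4² = 45
45 = (1,1,3)_6 → 1² + 1² + 3² = 11
11 = (1,5)_6 → 1² + 5² = 26
26 = (4,2)_6 → 4² + 2² = 20
20 = (3,2)_6 → 3² + 2² = 13
13 = (2,1)_6 → 2² + 1² = 5
5 = (5)_6 → 5² = 25
25 = (4,1)_6 → 4² + 1² = 17
17 = (2,5)_6 → 2² + 5² = 29
29 = (4,5)_6 → 4² + 5² = 41
41 = (1,0,5)_6 → 1² + 0² + 5² = 26  — 26 already appeared earlier.

26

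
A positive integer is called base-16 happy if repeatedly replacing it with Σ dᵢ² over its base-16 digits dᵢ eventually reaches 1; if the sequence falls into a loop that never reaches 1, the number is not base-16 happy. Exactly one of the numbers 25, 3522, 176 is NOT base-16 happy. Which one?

25

25: 25 → 82 → 29 → 170 → 200 → 208 → 169 → 181 → 146 → 85 → 50 → 13 → 169  — repeats 169 (not base-16 happy)
3522: 3522 → 317 → 179 → 130 → 68 → 32 → 4 → 16 → 1  — reaches 1 (base-16 happy)
176: 176 → 121 → 130 → 68 → 32 → 4 → 16 → 1  — reaches 1 (base-16 happy)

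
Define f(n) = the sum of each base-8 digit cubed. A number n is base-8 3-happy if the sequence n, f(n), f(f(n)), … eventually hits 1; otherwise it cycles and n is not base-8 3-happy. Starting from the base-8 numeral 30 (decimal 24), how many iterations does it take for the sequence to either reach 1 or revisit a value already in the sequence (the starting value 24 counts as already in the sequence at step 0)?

4

24 = (3,0)_8 → 27
27 = (3,3)_8 → 54
54 = (6,6)_8 → 432
432 = (6,6,0)_8 → 432  — 432 repeats.
That took 4 steps.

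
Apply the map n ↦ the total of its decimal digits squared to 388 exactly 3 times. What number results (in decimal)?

388 → 3² + 8² + 8² = 137
137 → 1² + 3² + 7² = 59
59 → 5² + 9² = 106

106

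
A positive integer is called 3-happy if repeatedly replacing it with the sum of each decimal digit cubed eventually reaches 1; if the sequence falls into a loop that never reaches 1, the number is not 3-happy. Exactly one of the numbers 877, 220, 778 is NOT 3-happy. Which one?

877: 877 → 1198 → 1243 → 100 → 1  — reaches 1 (3-happy)
220: 220 → 16 → 217 → 352 → 160 → 217  — repeats 217 (not 3-happy)
778: 778 → 1198 → 1243 → 100 → 1  — reaches 1 (3-happy)

220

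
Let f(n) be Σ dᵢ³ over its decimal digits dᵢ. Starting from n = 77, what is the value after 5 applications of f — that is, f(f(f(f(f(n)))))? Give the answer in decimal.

77 → 7³ + 7³ = 343 + 343 = 686
686 → 6³ + 8³ + 6³ = 216 + 512 + 216 = 944
944 → 9³ + 4³ + 4³ = 729 + 64 + 64 = 857
857 → 8³ + 5³ + 7³ = 512 + 125 + 343 = 980
980 → 9³ + 8³ + 0³ = 729 + 512 + 0 = 1241

1241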